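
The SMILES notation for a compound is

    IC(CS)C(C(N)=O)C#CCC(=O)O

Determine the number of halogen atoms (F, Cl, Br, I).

Halogen atoms appear at heavy-atom position 1 (1×I).
Other groups present: 1 alkyne, 1 amide, 1 carboxylic acid, 1 thiol.
Halogen count: 1.

1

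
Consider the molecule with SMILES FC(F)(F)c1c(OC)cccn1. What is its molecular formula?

C7H6F3NO

Walk through each heavy atom and fill implicit hydrogens from standard valence (C 4, N 3, O 2, S 2, halogen 1); for lowercase aromatic atoms, an aromatic c carries 1 H when it has two neighbours and 0 H with three, and aromatic n carries 0 H:
  atom 1: F (halogen, monovalent) → 0 H
  atom 2: C, bond orders sum to 4 (valence 4) → 0 H
  atom 3: F (halogen, monovalent) → 0 H
  atom 4: F (halogen, monovalent) → 0 H
  atom 5: aromatic c, 3 neighbours → 0 H
  atom 6: aromatic c, 3 neighbours → 0 H
  atom 7: O, bond orders sum to 2 (valence 2) → 0 H
  atom 8: C, bond orders sum to 1 (valence 4) → 3 H
  atom 9: aromatic c, 2 neighbours → 1 H
  atom 10: aromatic c, 2 neighbours → 1 H
  atom 11: aromatic c, 2 neighbours → 1 H
  atom 12: aromatic n, 2 neighbours → 0 H
Totals → C:7, H:6, F:3, N:1, O:1.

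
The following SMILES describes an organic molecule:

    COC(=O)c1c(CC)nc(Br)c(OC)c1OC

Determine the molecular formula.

C11H14BrNO4

Walk through each heavy atom and fill implicit hydrogens from standard valence (C 4, N 3, O 2, S 2, halogen 1); for lowercase aromatic atoms, an aromatic c carries 1 H when it has two neighbours and 0 H with three, and aromatic n carries 0 H:
  atom 1: C, bond orders sum to 1 (valence 4) → 3 H
  atom 2: O, bond orders sum to 2 (valence 2) → 0 H
  atom 3: C, bond orders sum to 4 (valence 4) → 0 H
  atom 4: O, bond orders sum to 2 (valence 2) → 0 H
  atom 5: aromatic c, 3 neighbours → 0 H
  atom 6: aromatic c, 3 neighbours → 0 H
  atom 7: C, bond orders sum to 2 (valence 4) → 2 H
  atom 8: C, bond orders sum to 1 (valence 4) → 3 H
  atom 9: aromatic n, 2 neighbours → 0 H
  atom 10: aromatic c, 3 neighbours → 0 H
  atom 11: Br (halogen, monovalent) → 0 H
  atom 12: aromatic c, 3 neighbours → 0 H
  atom 13: O, bond orders sum to 2 (valence 2) → 0 H
  atom 14: C, bond orders sum to 1 (valence 4) → 3 H
  atom 15: aromatic c, 3 neighbours → 0 H
  atom 16: O, bond orders sum to 2 (valence 2) → 0 H
  atom 17: C, bond orders sum to 1 (valence 4) → 3 H
Totals → C:11, H:14, Br:1, N:1, O:4.
In Hill order: C11H14BrNO4.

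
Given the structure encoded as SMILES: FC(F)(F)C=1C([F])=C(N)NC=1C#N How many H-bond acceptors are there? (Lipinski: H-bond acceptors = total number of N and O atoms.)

3

N atoms: 3; O atoms: 0.
Lipinski HBA = 3 + 0 = 3.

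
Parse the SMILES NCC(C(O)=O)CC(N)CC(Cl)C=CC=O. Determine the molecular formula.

Walk through each heavy atom and fill implicit hydrogens from standard valence (C 4, N 3, O 2, S 2, halogen 1):
  atom 1: N, bond orders sum to 1 (valence 3) → 2 H
  atom 2: C, bond orders sum to 2 (valence 4) → 2 H
  atom 3: C, bond orders sum to 3 (valence 4) → 1 H
  atom 4: C, bond orders sum to 4 (valence 4) → 0 H
  atom 5: O, bond orders sum to 1 (valence 2) → 1 H
  atom 6: O, bond orders sum to 2 (valence 2) → 0 H
  atom 7: C, bond orders sum to 2 (valence 4) → 2 H
  atom 8: C, bond orders sum to 3 (valence 4) → 1 H
  atom 9: N, bond orders sum to 1 (valence 3) → 2 H
  atom 10: C, bond orders sum to 2 (valence 4) → 2 H
  atom 11: C, bond orders sum to 3 (valence 4) → 1 H
  atom 12: Cl (halogen, monovalent) → 0 H
  atom 13: C, bond orders sum to 3 (valence 4) → 1 H
  atom 14: C, bond orders sum to 3 (valence 4) → 1 H
  atom 15: C, bond orders sum to 3 (valence 4) → 1 H
  atom 16: O, bond orders sum to 2 (valence 2) → 0 H
Totals → C:10, H:17, Cl:1, N:2, O:3.

C10H17ClN2O3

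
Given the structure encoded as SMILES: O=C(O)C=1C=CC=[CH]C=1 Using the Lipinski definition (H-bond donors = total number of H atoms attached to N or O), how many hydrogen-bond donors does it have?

Donors: find every N or O and count the H atoms it carries.
  atom 1 (O): bond orders sum to 2 → 0 H
  atom 3 (O): bond orders sum to 1 → 1 H
Lipinski HBD = 1.

1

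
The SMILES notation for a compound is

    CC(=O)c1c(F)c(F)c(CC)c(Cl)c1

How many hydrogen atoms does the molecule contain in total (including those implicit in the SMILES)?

Walk through each heavy atom and fill implicit hydrogens from standard valence (C 4, N 3, O 2, S 2, halogen 1); for lowercase aromatic atoms, an aromatic c carries 1 H when it has two neighbours and 0 H with three, and aromatic n carries 0 H:
  atom 1: C, bond orders sum to 1 (valence 4) → 3 H
  atom 2: C, bond orders sum to 4 (valence 4) → 0 H
  atom 3: O, bond orders sum to 2 (valence 2) → 0 H
  atom 4: aromatic c, 3 neighbours → 0 H
  atom 5: aromatic c, 3 neighbours → 0 H
  atom 6: F (halogen, monovalent) → 0 H
  atom 7: aromatic c, 3 neighbours → 0 H
  atom 8: F (halogen, monovalent) → 0 H
  atom 9: aromatic c, 3 neighbours → 0 H
  atom 10: C, bond orders sum to 2 (valence 4) → 2 H
  atom 11: C, bond orders sum to 1 (valence 4) → 3 H
  atom 12: aromatic c, 3 neighbours → 0 H
  atom 13: Cl (halogen, monovalent) → 0 H
  atom 14: aromatic c, 2 neighbours → 1 H
Total hydrogens: 9.

9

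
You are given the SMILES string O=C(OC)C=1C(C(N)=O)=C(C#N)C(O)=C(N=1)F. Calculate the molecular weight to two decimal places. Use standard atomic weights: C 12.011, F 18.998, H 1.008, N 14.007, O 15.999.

First, the molecular formula is C9H6FN3O4 (counting implicit H from valence).
  C: 9 × 12.011 = 108.099
  F: 1 × 18.998 = 18.998
  H: 6 × 1.008 = 6.048
  N: 3 × 14.007 = 42.021
  O: 4 × 15.999 = 63.996
Sum: 9×12.011 + 1×18.998 + 6×1.008 + 3×14.007 + 4×15.999 = 239.162 → 239.16 g/mol.

239.16 g/mol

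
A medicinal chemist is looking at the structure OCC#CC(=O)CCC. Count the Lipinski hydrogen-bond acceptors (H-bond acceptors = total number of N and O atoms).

N atoms: 0; O atoms: 2.
Lipinski HBA = 0 + 2 = 2.

2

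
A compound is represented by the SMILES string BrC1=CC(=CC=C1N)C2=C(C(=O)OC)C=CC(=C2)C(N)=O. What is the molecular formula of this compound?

C15H13BrN2O3

Walk through each heavy atom and fill implicit hydrogens from standard valence (C 4, N 3, O 2, S 2, halogen 1):
  atom 1: Br (halogen, monovalent) → 0 H
  atom 2: C, bond orders sum to 4 (valence 4) → 0 H
  atom 3: C, bond orders sum to 3 (valence 4) → 1 H
  atom 4: C, bond orders sum to 4 (valence 4) → 0 H
  atom 5: C, bond orders sum to 3 (valence 4) → 1 H
  atom 6: C, bond orders sum to 3 (valence 4) → 1 H
  atom 7: C, bond orders sum to 4 (valence 4) → 0 H
  atom 8: N, bond orders sum to 1 (valence 3) → 2 H
  atom 9: C, bond orders sum to 4 (valence 4) → 0 H
  atom 10: C, bond orders sum to 4 (valence 4) → 0 H
  atom 11: C, bond orders sum to 4 (valence 4) → 0 H
  atom 12: O, bond orders sum to 2 (valence 2) → 0 H
  atom 13: O, bond orders sum to 2 (valence 2) → 0 H
  atom 14: C, bond orders sum to 1 (valence 4) → 3 H
  atom 15: C, bond orders sum to 3 (valence 4) → 1 H
  atom 16: C, bond orders sum to 3 (valence 4) → 1 H
  atom 17: C, bond orders sum to 4 (valence 4) → 0 H
  atom 18: C, bond orders sum to 3 (valence 4) → 1 H
  atom 19: C, bond orders sum to 4 (valence 4) → 0 H
  atom 20: N, bond orders sum to 1 (valence 3) → 2 H
  atom 21: O, bond orders sum to 2 (valence 2) → 0 H
Totals → C:15, H:13, Br:1, N:2, O:3.
In Hill order: C15H13BrN2O3.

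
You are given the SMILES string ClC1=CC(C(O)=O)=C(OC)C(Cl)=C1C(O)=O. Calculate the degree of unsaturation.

6

Molecular formula: C9H6Cl2O5.
DoU = (2C + 2 + N − H − X) / 2, where X is the halogen count and O/S are ignored.
    = (2·9 + 2 + 0 − 6 − 2) / 2 = 12 / 2 = 6.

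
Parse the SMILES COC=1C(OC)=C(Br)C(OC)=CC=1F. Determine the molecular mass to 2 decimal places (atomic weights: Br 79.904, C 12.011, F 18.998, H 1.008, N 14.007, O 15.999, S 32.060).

First, the molecular formula is C9H10BrFO3 (counting implicit H from valence).
  Br: 1 × 79.904 = 79.904
  C: 9 × 12.011 = 108.099
  F: 1 × 18.998 = 18.998
  H: 10 × 1.008 = 10.080
  O: 3 × 15.999 = 47.997
Sum: 1×79.904 + 9×12.011 + 1×18.998 + 10×1.008 + 3×15.999 = 265.078 → 265.08 g/mol.

265.08 g/mol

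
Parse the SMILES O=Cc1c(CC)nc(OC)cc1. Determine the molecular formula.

C9H11NO2

Walk through each heavy atom and fill implicit hydrogens from standard valence (C 4, N 3, O 2, S 2, halogen 1); for lowercase aromatic atoms, an aromatic c carries 1 H when it has two neighbours and 0 H with three, and aromatic n carries 0 H:
  atom 1: O, bond orders sum to 2 (valence 2) → 0 H
  atom 2: C, bond orders sum to 3 (valence 4) → 1 H
  atom 3: aromatic c, 3 neighbours → 0 H
  atom 4: aromatic c, 3 neighbours → 0 H
  atom 5: C, bond orders sum to 2 (valence 4) → 2 H
  atom 6: C, bond orders sum to 1 (valence 4) → 3 H
  atom 7: aromatic n, 2 neighbours → 0 H
  atom 8: aromatic c, 3 neighbours → 0 H
  atom 9: O, bond orders sum to 2 (valence 2) → 0 H
  atom 10: C, bond orders sum to 1 (valence 4) → 3 H
  atom 11: aromatic c, 2 neighbours → 1 H
  atom 12: aromatic c, 2 neighbours → 1 H
Totals → C:9, H:11, N:1, O:2.
In Hill order: C9H11NO2.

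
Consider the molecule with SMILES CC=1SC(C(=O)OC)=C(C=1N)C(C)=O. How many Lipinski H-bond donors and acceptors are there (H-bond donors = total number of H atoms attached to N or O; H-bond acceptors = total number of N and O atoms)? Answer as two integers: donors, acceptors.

Donors: find every N or O and count the H atoms it carries.
  atom 6 (O): bond orders sum to 2 → 0 H
  atom 7 (O): bond orders sum to 2 → 0 H
  atom 11 (N): bond orders sum to 1 → 2 H
  atom 14 (O): bond orders sum to 2 → 0 H
Lipinski HBD = 2.
Acceptors: N atoms = 1, O atoms = 3 → HBA = 4.

2, 4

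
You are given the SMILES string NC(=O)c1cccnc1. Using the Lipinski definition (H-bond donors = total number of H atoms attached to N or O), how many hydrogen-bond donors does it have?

Donors: find every N or O and count the H atoms it carries.
  atom 1 (N): bond orders sum to 1 → 2 H
  atom 3 (O): bond orders sum to 2 → 0 H
  atom 8 (N): bond orders sum to 3 → 0 H
Lipinski HBD = 2.

2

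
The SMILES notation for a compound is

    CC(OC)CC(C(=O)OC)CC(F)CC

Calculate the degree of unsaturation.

Molecular formula: C11H21FO3.
DoU = (2C + 2 + N − H − X) / 2, where X is the halogen count and O/S are ignored.
    = (2·11 + 2 + 0 − 21 − 1) / 2 = 2 / 2 = 1.

1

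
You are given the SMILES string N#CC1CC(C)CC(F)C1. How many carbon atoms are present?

Count every carbon token in the SMILES (each C, including those in ring-closure positions and inside branches).
Carbon count: 8.

8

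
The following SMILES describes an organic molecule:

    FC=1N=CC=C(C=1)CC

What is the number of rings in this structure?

In SMILES, each pair of matching ring-closure digits denotes one ring-closing bond; the number of such bonds equals the number of independent rings.
Ring-closure bonds here: 1.

1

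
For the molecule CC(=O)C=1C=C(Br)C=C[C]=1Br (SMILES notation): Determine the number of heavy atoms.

Every atom symbol written in the SMILES (organic subset) is one heavy atom; implicit H are not written.
Heavy atoms by element → Br:2, C:8, O:1.
Total: 11.

11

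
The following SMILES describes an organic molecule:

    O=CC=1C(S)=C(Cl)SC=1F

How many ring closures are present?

1

In SMILES, each pair of matching ring-closure digits denotes one ring-closing bond; the number of such bonds equals the number of independent rings.
Ring-closure bonds here: 1.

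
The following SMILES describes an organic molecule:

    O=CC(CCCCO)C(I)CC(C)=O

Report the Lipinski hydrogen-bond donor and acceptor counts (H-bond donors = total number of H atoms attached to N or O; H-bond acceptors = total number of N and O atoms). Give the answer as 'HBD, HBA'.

Donors: find every N or O and count the H atoms it carries.
  atom 1 (O): bond orders sum to 2 → 0 H
  atom 8 (O): bond orders sum to 1 → 1 H
  atom 14 (O): bond orders sum to 2 → 0 H
Lipinski HBD = 1.
Acceptors: N atoms = 0, O atoms = 3 → HBA = 3.

1, 3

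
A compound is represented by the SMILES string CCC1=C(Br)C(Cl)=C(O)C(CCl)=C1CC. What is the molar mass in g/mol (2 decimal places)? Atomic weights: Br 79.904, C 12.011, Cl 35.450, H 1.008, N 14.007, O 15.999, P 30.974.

First, the molecular formula is C11H13BrCl2O (counting implicit H from valence).
  Br: 1 × 79.904 = 79.904
  C: 11 × 12.011 = 132.121
  Cl: 2 × 35.450 = 70.900
  H: 13 × 1.008 = 13.104
  O: 1 × 15.999 = 15.999
Sum: 1×79.904 + 11×12.011 + 2×35.450 + 13×1.008 + 1×15.999 = 312.028 → 312.03 g/mol.

312.03 g/mol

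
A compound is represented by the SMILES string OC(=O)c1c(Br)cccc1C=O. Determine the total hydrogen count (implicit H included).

5

Walk through each heavy atom and fill implicit hydrogens from standard valence (C 4, N 3, O 2, S 2, halogen 1); for lowercase aromatic atoms, an aromatic c carries 1 H when it has two neighbours and 0 H with three, and aromatic n carries 0 H:
  atom 1: O, bond orders sum to 1 (valence 2) → 1 H
  atom 2: C, bond orders sum to 4 (valence 4) → 0 H
  atom 3: O, bond orders sum to 2 (valence 2) → 0 H
  atom 4: aromatic c, 3 neighbours → 0 H
  atom 5: aromatic c, 3 neighbours → 0 H
  atom 6: Br (halogen, monovalent) → 0 H
  atom 7: aromatic c, 2 neighbours → 1 H
  atom 8: aromatic c, 2 neighbours → 1 H
  atom 9: aromatic c, 2 neighbours → 1 H
  atom 10: aromatic c, 3 neighbours → 0 H
  atom 11: C, bond orders sum to 3 (valence 4) → 1 H
  atom 12: O, bond orders sum to 2 (valence 2) → 0 H
Total hydrogens: 5.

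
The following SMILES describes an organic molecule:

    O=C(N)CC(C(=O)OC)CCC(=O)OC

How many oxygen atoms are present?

5

Scan the SMILES for O atoms (remember two-letter symbols like Cl and Br are single atoms).
Oxygen count: 5.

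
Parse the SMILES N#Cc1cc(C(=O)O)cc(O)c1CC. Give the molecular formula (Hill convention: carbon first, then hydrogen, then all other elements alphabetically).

Walk through each heavy atom and fill implicit hydrogens from standard valence (C 4, N 3, O 2, S 2, halogen 1); for lowercase aromatic atoms, an aromatic c carries 1 H when it has two neighbours and 0 H with three, and aromatic n carries 0 H:
  atom 1: N, bond orders sum to 3 (valence 3) → 0 H
  atom 2: C, bond orders sum to 4 (valence 4) → 0 H
  atom 3: aromatic c, 3 neighbours → 0 H
  atom 4: aromatic c, 2 neighbours → 1 H
  atom 5: aromatic c, 3 neighbours → 0 H
  atom 6: C, bond orders sum to 4 (valence 4) → 0 H
  atom 7: O, bond orders sum to 2 (valence 2) → 0 H
  atom 8: O, bond orders sum to 1 (valence 2) → 1 H
  atom 9: aromatic c, 2 neighbours → 1 H
  atom 10: aromatic c, 3 neighbours → 0 H
  atom 11: O, bond orders sum to 1 (valence 2) → 1 H
  atom 12: aromatic c, 3 neighbours → 0 H
  atom 13: C, bond orders sum to 2 (valence 4) → 2 H
  atom 14: C, bond orders sum to 1 (valence 4) → 3 H
Totals → C:10, H:9, N:1, O:3.

C10H9NO3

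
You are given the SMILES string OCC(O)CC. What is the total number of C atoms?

Count every carbon token in the SMILES (each C, including those in ring-closure positions and inside branches).
Carbon count: 4.

4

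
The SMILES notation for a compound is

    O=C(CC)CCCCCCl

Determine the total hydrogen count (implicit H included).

15

Walk through each heavy atom and fill implicit hydrogens from standard valence (C 4, N 3, O 2, S 2, halogen 1):
  atom 1: O, bond orders sum to 2 (valence 2) → 0 H
  atom 2: C, bond orders sum to 4 (valence 4) → 0 H
  atom 3: C, bond orders sum to 2 (valence 4) → 2 H
  atom 4: C, bond orders sum to 1 (valence 4) → 3 H
  atom 5: C, bond orders sum to 2 (valence 4) → 2 H
  atom 6: C, bond orders sum to 2 (valence 4) → 2 H
  atom 7: C, bond orders sum to 2 (valence 4) → 2 H
  atom 8: C, bond orders sum to 2 (valence 4) → 2 H
  atom 9: C, bond orders sum to 2 (valence 4) → 2 H
  atom 10: Cl (halogen, monovalent) → 0 H
Total hydrogens: 15.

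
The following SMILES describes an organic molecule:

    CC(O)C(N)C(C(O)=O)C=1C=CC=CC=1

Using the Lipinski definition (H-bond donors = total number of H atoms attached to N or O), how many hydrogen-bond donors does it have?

Donors: find every N or O and count the H atoms it carries.
  atom 3 (O): bond orders sum to 1 → 1 H
  atom 5 (N): bond orders sum to 1 → 2 H
  atom 8 (O): bond orders sum to 1 → 1 H
  atom 9 (O): bond orders sum to 2 → 0 H
Lipinski HBD = 4.

4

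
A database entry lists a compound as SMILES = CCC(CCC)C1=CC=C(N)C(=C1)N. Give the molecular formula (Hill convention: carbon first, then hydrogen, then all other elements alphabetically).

Walk through each heavy atom and fill implicit hydrogens from standard valence (C 4, N 3, O 2, S 2, halogen 1):
  atom 1: C, bond orders sum to 1 (valence 4) → 3 H
  atom 2: C, bond orders sum to 2 (valence 4) → 2 H
  atom 3: C, bond orders sum to 3 (valence 4) → 1 H
  atom 4: C, bond orders sum to 2 (valence 4) → 2 H
  atom 5: C, bond orders sum to 2 (valence 4) → 2 H
  atom 6: C, bond orders sum to 1 (valence 4) → 3 H
  atom 7: C, bond orders sum to 4 (valence 4) → 0 H
  atom 8: C, bond orders sum to 3 (valence 4) → 1 H
  atom 9: C, bond orders sum to 3 (valence 4) → 1 H
  atom 10: C, bond orders sum to 4 (valence 4) → 0 H
  atom 11: N, bond orders sum to 1 (valence 3) → 2 H
  atom 12: C, bond orders sum to 4 (valence 4) → 0 H
  atom 13: C, bond orders sum to 3 (valence 4) → 1 H
  atom 14: N, bond orders sum to 1 (valence 3) → 2 H
Totals → C:12, H:20, N:2.

C12H20N2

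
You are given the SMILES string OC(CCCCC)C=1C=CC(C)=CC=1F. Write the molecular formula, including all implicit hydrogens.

C13H19FO

Walk through each heavy atom and fill implicit hydrogens from standard valence (C 4, N 3, O 2, S 2, halogen 1):
  atom 1: O, bond orders sum to 1 (valence 2) → 1 H
  atom 2: C, bond orders sum to 3 (valence 4) → 1 H
  atom 3: C, bond orders sum to 2 (valence 4) → 2 H
  atom 4: C, bond orders sum to 2 (valence 4) → 2 H
  atom 5: C, bond orders sum to 2 (valence 4) → 2 H
  atom 6: C, bond orders sum to 2 (valence 4) → 2 H
  atom 7: C, bond orders sum to 1 (valence 4) → 3 H
  atom 8: C, bond orders sum to 4 (valence 4) → 0 H
  atom 9: C, bond orders sum to 3 (valence 4) → 1 H
  atom 10: C, bond orders sum to 3 (valence 4) → 1 H
  atom 11: C, bond orders sum to 4 (valence 4) → 0 H
  atom 12: C, bond orders sum to 1 (valence 4) → 3 H
  atom 13: C, bond orders sum to 3 (valence 4) → 1 H
  atom 14: C, bond orders sum to 4 (valence 4) → 0 H
  atom 15: F (halogen, monovalent) → 0 H
Totals → C:13, H:19, F:1, O:1.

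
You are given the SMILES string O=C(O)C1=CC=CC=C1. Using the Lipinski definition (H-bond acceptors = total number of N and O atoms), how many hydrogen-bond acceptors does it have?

N atoms: 0; O atoms: 2.
Lipinski HBA = 0 + 2 = 2.

2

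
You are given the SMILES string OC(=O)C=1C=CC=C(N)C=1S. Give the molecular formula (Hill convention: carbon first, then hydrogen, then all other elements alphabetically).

Walk through each heavy atom and fill implicit hydrogens from standard valence (C 4, N 3, O 2, S 2, halogen 1):
  atom 1: O, bond orders sum to 1 (valence 2) → 1 H
  atom 2: C, bond orders sum to 4 (valence 4) → 0 H
  atom 3: O, bond orders sum to 2 (valence 2) → 0 H
  atom 4: C, bond orders sum to 4 (valence 4) → 0 H
  atom 5: C, bond orders sum to 3 (valence 4) → 1 H
  atom 6: C, bond orders sum to 3 (valence 4) → 1 H
  atom 7: C, bond orders sum to 3 (valence 4) → 1 H
  atom 8: C, bond orders sum to 4 (valence 4) → 0 H
  atom 9: N, bond orders sum to 1 (valence 3) → 2 H
  atom 10: C, bond orders sum to 4 (valence 4) → 0 H
  atom 11: S, bond orders sum to 1 (valence 2) → 1 H
Totals → C:7, H:7, N:1, O:2, S:1.
In Hill order: C7H7NO2S.

C7H7NO2S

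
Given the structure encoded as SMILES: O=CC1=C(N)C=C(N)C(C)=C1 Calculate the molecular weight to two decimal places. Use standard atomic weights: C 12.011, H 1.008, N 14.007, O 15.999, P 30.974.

150.18 g/mol

First, the molecular formula is C8H10N2O (counting implicit H from valence).
  C: 8 × 12.011 = 96.088
  H: 10 × 1.008 = 10.080
  N: 2 × 14.007 = 28.014
  O: 1 × 15.999 = 15.999
Sum: 8×12.011 + 10×1.008 + 2×14.007 + 1×15.999 = 150.181 → 150.18 g/mol.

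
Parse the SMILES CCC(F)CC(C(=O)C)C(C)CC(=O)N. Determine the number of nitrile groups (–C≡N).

Scan the SMILES for the nitrile motif — none present.
Groups that are present: 1 amide, 1 ketone.

0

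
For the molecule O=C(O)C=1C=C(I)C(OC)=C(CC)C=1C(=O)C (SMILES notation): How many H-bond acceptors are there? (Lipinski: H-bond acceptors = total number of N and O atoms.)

4

N atoms: 0; O atoms: 4.
Lipinski HBA = 0 + 4 = 4.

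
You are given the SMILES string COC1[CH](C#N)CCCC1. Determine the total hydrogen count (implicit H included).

13

Walk through each heavy atom and fill implicit hydrogens from standard valence (C 4, N 3, O 2, S 2, halogen 1):
  atom 1: C, bond orders sum to 1 (valence 4) → 3 H
  atom 2: O, bond orders sum to 2 (valence 2) → 0 H
  atom 3: C, bond orders sum to 3 (valence 4) → 1 H
  atom 4: C with explicit H count 1
  atom 5: C, bond orders sum to 4 (valence 4) → 0 H
  atom 6: N, bond orders sum to 3 (valence 3) → 0 H
  atom 7: C, bond orders sum to 2 (valence 4) → 2 H
  atom 8: C, bond orders sum to 2 (valence 4) → 2 H
  atom 9: C, bond orders sum to 2 (valence 4) → 2 H
  atom 10: C, bond orders sum to 2 (valence 4) → 2 H
Total hydrogens: 13.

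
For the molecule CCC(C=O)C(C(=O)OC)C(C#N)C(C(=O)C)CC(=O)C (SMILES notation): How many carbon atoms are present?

15

Count every carbon token in the SMILES (each C, including those in ring-closure positions and inside branches).
Carbon count: 15.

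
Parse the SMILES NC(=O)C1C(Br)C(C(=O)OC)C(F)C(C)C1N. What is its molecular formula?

C10H16BrFN2O3

Walk through each heavy atom and fill implicit hydrogens from standard valence (C 4, N 3, O 2, S 2, halogen 1):
  atom 1: N, bond orders sum to 1 (valence 3) → 2 H
  atom 2: C, bond orders sum to 4 (valence 4) → 0 H
  atom 3: O, bond orders sum to 2 (valence 2) → 0 H
  atom 4: C, bond orders sum to 3 (valence 4) → 1 H
  atom 5: C, bond orders sum to 3 (valence 4) → 1 H
  atom 6: Br (halogen, monovalent) → 0 H
  atom 7: C, bond orders sum to 3 (valence 4) → 1 H
  atom 8: C, bond orders sum to 4 (valence 4) → 0 H
  atom 9: O, bond orders sum to 2 (valence 2) → 0 H
  atom 10: O, bond orders sum to 2 (valence 2) → 0 H
  atom 11: C, bond orders sum to 1 (valence 4) → 3 H
  atom 12: C, bond orders sum to 3 (valence 4) → 1 H
  atom 13: F (halogen, monovalent) → 0 H
  atom 14: C, bond orders sum to 3 (valence 4) → 1 H
  atom 15: C, bond orders sum to 1 (valence 4) → 3 H
  atom 16: C, bond orders sum to 3 (valence 4) → 1 H
  atom 17: N, bond orders sum to 1 (valence 3) → 2 H
Totals → C:10, H:16, Br:1, F:1, N:2, O:3.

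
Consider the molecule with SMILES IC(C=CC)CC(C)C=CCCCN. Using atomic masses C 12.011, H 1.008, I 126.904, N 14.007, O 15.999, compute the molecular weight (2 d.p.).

First, the molecular formula is C12H22IN (counting implicit H from valence).
  C: 12 × 12.011 = 144.132
  H: 22 × 1.008 = 22.176
  I: 1 × 126.904 = 126.904
  N: 1 × 14.007 = 14.007
Sum: 12×12.011 + 22×1.008 + 1×126.904 + 1×14.007 = 307.219 → 307.22 g/mol.

307.22 g/mol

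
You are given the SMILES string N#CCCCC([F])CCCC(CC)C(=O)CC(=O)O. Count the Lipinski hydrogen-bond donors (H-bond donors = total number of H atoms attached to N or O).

1

Donors: find every N or O and count the H atoms it carries.
  atom 1 (N): bond orders sum to 3 → 0 H
  atom 15 (O): bond orders sum to 2 → 0 H
  atom 18 (O): bond orders sum to 2 → 0 H
  atom 19 (O): bond orders sum to 1 → 1 H
Lipinski HBD = 1.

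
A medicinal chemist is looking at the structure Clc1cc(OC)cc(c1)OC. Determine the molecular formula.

C8H9ClO2

Walk through each heavy atom and fill implicit hydrogens from standard valence (C 4, N 3, O 2, S 2, halogen 1); for lowercase aromatic atoms, an aromatic c carries 1 H when it has two neighbours and 0 H with three, and aromatic n carries 0 H:
  atom 1: Cl (halogen, monovalent) → 0 H
  atom 2: aromatic c, 3 neighbours → 0 H
  atom 3: aromatic c, 2 neighbours → 1 H
  atom 4: aromatic c, 3 neighbours → 0 H
  atom 5: O, bond orders sum to 2 (valence 2) → 0 H
  atom 6: C, bond orders sum to 1 (valence 4) → 3 H
  atom 7: aromatic c, 2 neighbours → 1 H
  atom 8: aromatic c, 3 neighbours → 0 H
  atom 9: aromatic c, 2 neighbours → 1 H
  atom 10: O, bond orders sum to 2 (valence 2) → 0 H
  atom 11: C, bond orders sum to 1 (valence 4) → 3 H
Totals → C:8, H:9, Cl:1, O:2.
In Hill order: C8H9ClO2.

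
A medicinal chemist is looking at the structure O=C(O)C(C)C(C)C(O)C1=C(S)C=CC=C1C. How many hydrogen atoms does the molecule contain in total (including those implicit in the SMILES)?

Walk through each heavy atom and fill implicit hydrogens from standard valence (C 4, N 3, O 2, S 2, halogen 1):
  atom 1: O, bond orders sum to 2 (valence 2) → 0 H
  atom 2: C, bond orders sum to 4 (valence 4) → 0 H
  atom 3: O, bond orders sum to 1 (valence 2) → 1 H
  atom 4: C, bond orders sum to 3 (valence 4) → 1 H
  atom 5: C, bond orders sum to 1 (valence 4) → 3 H
  atom 6: C, bond orders sum to 3 (valence 4) → 1 H
  atom 7: C, bond orders sum to 1 (valence 4) → 3 H
  atom 8: C, bond orders sum to 3 (valence 4) → 1 H
  atom 9: O, bond orders sum to 1 (valence 2) → 1 H
  atom 10: C, bond orders sum to 4 (valence 4) → 0 H
  atom 11: C, bond orders sum to 4 (valence 4) → 0 H
  atom 12: S, bond orders sum to 1 (valence 2) → 1 H
  atom 13: C, bond orders sum to 3 (valence 4) → 1 H
  atom 14: C, bond orders sum to 3 (valence 4) → 1 H
  atom 15: C, bond orders sum to 3 (valence 4) → 1 H
  atom 16: C, bond orders sum to 4 (valence 4) → 0 H
  atom 17: C, bond orders sum to 1 (valence 4) → 3 H
Total hydrogens: 18.

18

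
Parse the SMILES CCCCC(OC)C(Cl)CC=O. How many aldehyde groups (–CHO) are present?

1

The aldehyde motif appears at heavy-atom position 11 in the SMILES.
Other groups present: 1 ether.
Aldehyde count: 1.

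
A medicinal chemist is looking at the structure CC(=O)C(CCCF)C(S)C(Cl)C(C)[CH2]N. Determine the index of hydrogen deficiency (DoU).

Molecular formula: C11H21ClFNOS.
DoU = (2C + 2 + N − H − X) / 2, where X is the halogen count and O/S are ignored.
    = (2·11 + 2 + 1 − 21 − 2) / 2 = 2 / 2 = 1.

1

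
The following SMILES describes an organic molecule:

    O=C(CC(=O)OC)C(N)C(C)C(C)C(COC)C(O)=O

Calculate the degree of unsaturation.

Degree of unsaturation = (number of rings) + (number of π bonds).
Ring closures in the SMILES: 0.
π bonds: 3 double bonds (each 1 DoU) → 3 DoU from unsaturation.
Total DoU = 0 + 3 = 3.

3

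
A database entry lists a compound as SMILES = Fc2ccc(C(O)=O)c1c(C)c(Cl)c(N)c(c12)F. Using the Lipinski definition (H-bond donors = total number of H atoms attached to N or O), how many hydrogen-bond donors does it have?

3

Donors: find every N or O and count the H atoms it carries.
  atom 7 (O): bond orders sum to 1 → 1 H
  atom 8 (O): bond orders sum to 2 → 0 H
  atom 15 (N): bond orders sum to 1 → 2 H
Lipinski HBD = 3.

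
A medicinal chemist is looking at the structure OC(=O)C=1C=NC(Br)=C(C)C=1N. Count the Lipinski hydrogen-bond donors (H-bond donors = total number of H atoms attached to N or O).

Donors: find every N or O and count the H atoms it carries.
  atom 1 (O): bond orders sum to 1 → 1 H
  atom 3 (O): bond orders sum to 2 → 0 H
  atom 6 (N): bond orders sum to 3 → 0 H
  atom 12 (N): bond orders sum to 1 → 2 H
Lipinski HBD = 3.

3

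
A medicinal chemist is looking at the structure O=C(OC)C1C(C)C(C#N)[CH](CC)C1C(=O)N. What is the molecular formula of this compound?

Walk through each heavy atom and fill implicit hydrogens from standard valence (C 4, N 3, O 2, S 2, halogen 1):
  atom 1: O, bond orders sum to 2 (valence 2) → 0 H
  atom 2: C, bond orders sum to 4 (valence 4) → 0 H
  atom 3: O, bond orders sum to 2 (valence 2) → 0 H
  atom 4: C, bond orders sum to 1 (valence 4) → 3 H
  atom 5: C, bond orders sum to 3 (valence 4) → 1 H
  atom 6: C, bond orders sum to 3 (valence 4) → 1 H
  atom 7: C, bond orders sum to 1 (valence 4) → 3 H
  atom 8: C, bond orders sum to 3 (valence 4) → 1 H
  atom 9: C, bond orders sum to 4 (valence 4) → 0 H
  atom 10: N, bond orders sum to 3 (valence 3) → 0 H
  atom 11: C with explicit H count 1
  atom 12: C, bond orders sum to 2 (valence 4) → 2 H
  atom 13: C, bond orders sum to 1 (valence 4) → 3 H
  atom 14: C, bond orders sum to 3 (valence 4) → 1 H
  atom 15: C, bond orders sum to 4 (valence 4) → 0 H
  atom 16: O, bond orders sum to 2 (valence 2) → 0 H
  atom 17: N, bond orders sum to 1 (valence 3) → 2 H
Totals → C:12, H:18, N:2, O:3.
In Hill order: C12H18N2O3.

C12H18N2O3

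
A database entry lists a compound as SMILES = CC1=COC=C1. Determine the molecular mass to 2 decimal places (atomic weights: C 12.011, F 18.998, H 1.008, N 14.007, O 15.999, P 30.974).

First, the molecular formula is C5H6O (counting implicit H from valence).
  C: 5 × 12.011 = 60.055
  H: 6 × 1.008 = 6.048
  O: 1 × 15.999 = 15.999
Sum: 5×12.011 + 6×1.008 + 1×15.999 = 82.102 → 82.10 g/mol.

82.10 g/mol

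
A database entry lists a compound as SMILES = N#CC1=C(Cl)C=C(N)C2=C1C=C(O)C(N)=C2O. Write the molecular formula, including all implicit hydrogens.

C11H8ClN3O2

Walk through each heavy atom and fill implicit hydrogens from standard valence (C 4, N 3, O 2, S 2, halogen 1):
  atom 1: N, bond orders sum to 3 (valence 3) → 0 H
  atom 2: C, bond orders sum to 4 (valence 4) → 0 H
  atom 3: C, bond orders sum to 4 (valence 4) → 0 H
  atom 4: C, bond orders sum to 4 (valence 4) → 0 H
  atom 5: Cl (halogen, monovalent) → 0 H
  atom 6: C, bond orders sum to 3 (valence 4) → 1 H
  atom 7: C, bond orders sum to 4 (valence 4) → 0 H
  atom 8: N, bond orders sum to 1 (valence 3) → 2 H
  atom 9: C, bond orders sum to 4 (valence 4) → 0 H
  atom 10: C, bond orders sum to 4 (valence 4) → 0 H
  atom 11: C, bond orders sum to 3 (valence 4) → 1 H
  atom 12: C, bond orders sum to 4 (valence 4) → 0 H
  atom 13: O, bond orders sum to 1 (valence 2) → 1 H
  atom 14: C, bond orders sum to 4 (valence 4) → 0 H
  atom 15: N, bond orders sum to 1 (valence 3) → 2 H
  atom 16: C, bond orders sum to 4 (valence 4) → 0 H
  atom 17: O, bond orders sum to 1 (valence 2) → 1 H
Totals → C:11, H:8, Cl:1, N:3, O:2.
In Hill order: C11H8ClN3O2.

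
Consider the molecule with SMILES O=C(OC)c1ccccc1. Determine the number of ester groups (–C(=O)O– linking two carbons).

The ester motif appears at heavy-atom position 2 in the SMILES.
Ester count: 1.

1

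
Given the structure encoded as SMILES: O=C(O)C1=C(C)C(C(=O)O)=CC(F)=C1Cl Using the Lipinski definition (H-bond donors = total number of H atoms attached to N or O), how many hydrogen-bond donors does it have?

Donors: find every N or O and count the H atoms it carries.
  atom 1 (O): bond orders sum to 2 → 0 H
  atom 3 (O): bond orders sum to 1 → 1 H
  atom 9 (O): bond orders sum to 2 → 0 H
  atom 10 (O): bond orders sum to 1 → 1 H
Lipinski HBD = 2.

2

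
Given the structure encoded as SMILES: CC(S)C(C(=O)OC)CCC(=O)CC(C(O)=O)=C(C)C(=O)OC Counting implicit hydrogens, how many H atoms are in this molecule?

Walk through each heavy atom and fill implicit hydrogens from standard valence (C 4, N 3, O 2, S 2, halogen 1):
  atom 1: C, bond orders sum to 1 (valence 4) → 3 H
  atom 2: C, bond orders sum to 3 (valence 4) → 1 H
  atom 3: S, bond orders sum to 1 (valence 2) → 1 H
  atom 4: C, bond orders sum to 3 (valence 4) → 1 H
  atom 5: C, bond orders sum to 4 (valence 4) → 0 H
  atom 6: O, bond orders sum to 2 (valence 2) → 0 H
  atom 7: O, bond orders sum to 2 (valence 2) → 0 H
  atom 8: C, bond orders sum to 1 (valence 4) → 3 H
  atom 9: C, bond orders sum to 2 (valence 4) → 2 H
  atom 10: C, bond orders sum to 2 (valence 4) → 2 H
  atom 11: C, bond orders sum to 4 (valence 4) → 0 H
  atom 12: O, bond orders sum to 2 (valence 2) → 0 H
  atom 13: C, bond orders sum to 2 (valence 4) → 2 H
  atom 14: C, bond orders sum to 4 (valence 4) → 0 H
  atom 15: C, bond orders sum to 4 (valence 4) → 0 H
  atom 16: O, bond orders sum to 1 (valence 2) → 1 H
  atom 17: O, bond orders sum to 2 (valence 2) → 0 H
  atom 18: C, bond orders sum to 4 (valence 4) → 0 H
  atom 19: C, bond orders sum to 1 (valence 4) → 3 H
  atom 20: C, bond orders sum to 4 (valence 4) → 0 H
  atom 21: O, bond orders sum to 2 (valence 2) → 0 H
  atom 22: O, bond orders sum to 2 (valence 2) → 0 H
  atom 23: C, bond orders sum to 1 (valence 4) → 3 H
Total hydrogens: 22.

22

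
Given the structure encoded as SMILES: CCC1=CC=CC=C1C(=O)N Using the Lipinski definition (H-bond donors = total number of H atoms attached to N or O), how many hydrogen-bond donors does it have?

Donors: find every N or O and count the H atoms it carries.
  atom 10 (O): bond orders sum to 2 → 0 H
  atom 11 (N): bond orders sum to 1 → 2 H
Lipinski HBD = 2.

2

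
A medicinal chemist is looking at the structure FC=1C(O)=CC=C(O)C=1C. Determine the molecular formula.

Walk through each heavy atom and fill implicit hydrogens from standard valence (C 4, N 3, O 2, S 2, halogen 1):
  atom 1: F (halogen, monovalent) → 0 H
  atom 2: C, bond orders sum to 4 (valence 4) → 0 H
  atom 3: C, bond orders sum to 4 (valence 4) → 0 H
  atom 4: O, bond orders sum to 1 (valence 2) → 1 H
  atom 5: C, bond orders sum to 3 (valence 4) → 1 H
  atom 6: C, bond orders sum to 3 (valence 4) → 1 H
  atom 7: C, bond orders sum to 4 (valence 4) → 0 H
  atom 8: O, bond orders sum to 1 (valence 2) → 1 H
  atom 9: C, bond orders sum to 4 (valence 4) → 0 H
  atom 10: C, bond orders sum to 1 (valence 4) → 3 H
Totals → C:7, H:7, F:1, O:2.
In Hill order: C7H7FO2.

C7H7FO2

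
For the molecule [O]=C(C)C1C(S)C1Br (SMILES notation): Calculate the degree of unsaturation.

Degree of unsaturation = (number of rings) + (number of π bonds).
Ring closures in the SMILES: 1.
π bonds: 1 double bond (each 1 DoU) → 1 DoU from unsaturation.
Total DoU = 1 + 1 = 2.

2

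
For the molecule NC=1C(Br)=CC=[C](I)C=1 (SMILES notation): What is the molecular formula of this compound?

Walk through each heavy atom and fill implicit hydrogens from standard valence (C 4, N 3, O 2, S 2, halogen 1):
  atom 1: N, bond orders sum to 1 (valence 3) → 2 H
  atom 2: C, bond orders sum to 4 (valence 4) → 0 H
  atom 3: C, bond orders sum to 4 (valence 4) → 0 H
  atom 4: Br (halogen, monovalent) → 0 H
  atom 5: C, bond orders sum to 3 (valence 4) → 1 H
  atom 6: C, bond orders sum to 3 (valence 4) → 1 H
  atom 7: C with explicit H count 0
  atom 8: I (halogen, monovalent) → 0 H
  atom 9: C, bond orders sum to 3 (valence 4) → 1 H
Totals → C:6, H:5, Br:1, I:1, N:1.
In Hill order: C6H5BrIN.

C6H5BrIN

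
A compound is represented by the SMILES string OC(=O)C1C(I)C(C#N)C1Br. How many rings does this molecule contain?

In SMILES, each pair of matching ring-closure digits denotes one ring-closing bond; the number of such bonds equals the number of independent rings.
Ring-closure bonds here: 1.

1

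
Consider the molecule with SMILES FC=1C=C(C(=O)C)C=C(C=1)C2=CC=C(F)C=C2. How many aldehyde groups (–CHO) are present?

0

Scan the SMILES for the aldehyde motif — none present.
Groups that are present: 1 ketone.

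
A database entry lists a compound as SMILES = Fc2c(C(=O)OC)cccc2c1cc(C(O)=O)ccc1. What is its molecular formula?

Walk through each heavy atom and fill implicit hydrogens from standard valence (C 4, N 3, O 2, S 2, halogen 1); for lowercase aromatic atoms, an aromatic c carries 1 H when it has two neighbours and 0 H with three, and aromatic n carries 0 H:
  atom 1: F (halogen, monovalent) → 0 H
  atom 2: aromatic c, 3 neighbours → 0 H
  atom 3: aromatic c, 3 neighbours → 0 H
  atom 4: C, bond orders sum to 4 (valence 4) → 0 H
  atom 5: O, bond orders sum to 2 (valence 2) → 0 H
  atom 6: O, bond orders sum to 2 (valence 2) → 0 H
  atom 7: C, bond orders sum to 1 (valence 4) → 3 H
  atom 8: aromatic c, 2 neighbours → 1 H
  atom 9: aromatic c, 2 neighbours → 1 H
  atom 10: aromatic c, 2 neighbours → 1 H
  atom 11: aromatic c, 3 neighbours → 0 H
  atom 12: aromatic c, 3 neighbours → 0 H
  atom 13: aromatic c, 2 neighbours → 1 H
  atom 14: aromatic c, 3 neighbours → 0 H
  atom 15: C, bond orders sum to 4 (valence 4) → 0 H
  atom 16: O, bond orders sum to 1 (valence 2) → 1 H
  atom 17: O, bond orders sum to 2 (valence 2) → 0 H
  atom 18: aromatic c, 2 neighbours → 1 H
  atom 19: aromatic c, 2 neighbours → 1 H
  atom 20: aromatic c, 2 neighbours → 1 H
Totals → C:15, H:11, F:1, O:4.

C15H11FO4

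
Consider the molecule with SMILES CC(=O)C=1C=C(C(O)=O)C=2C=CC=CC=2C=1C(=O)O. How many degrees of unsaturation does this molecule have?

10

Molecular formula: C14H10O5.
DoU = (2C + 2 + N − H − X) / 2, where X is the halogen count and O/S are ignored.
    = (2·14 + 2 + 0 − 10 − 0) / 2 = 20 / 2 = 10.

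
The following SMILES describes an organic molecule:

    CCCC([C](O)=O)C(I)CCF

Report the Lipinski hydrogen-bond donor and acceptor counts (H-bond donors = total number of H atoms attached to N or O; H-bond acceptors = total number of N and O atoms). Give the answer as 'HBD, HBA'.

1, 2

Donors: find every N or O and count the H atoms it carries.
  atom 6 (O): bond orders sum to 1 → 1 H
  atom 7 (O): bond orders sum to 2 → 0 H
Lipinski HBD = 1.
Acceptors: N atoms = 0, O atoms = 2 → HBA = 2.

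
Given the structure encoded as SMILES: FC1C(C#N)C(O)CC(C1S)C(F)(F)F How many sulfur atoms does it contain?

1

Scan the SMILES for S atoms (remember two-letter symbols like Cl and Br are single atoms).
Sulfur count: 1.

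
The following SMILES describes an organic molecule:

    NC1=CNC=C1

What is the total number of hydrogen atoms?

6

Walk through each heavy atom and fill implicit hydrogens from standard valence (C 4, N 3, O 2, S 2, halogen 1):
  atom 1: N, bond orders sum to 1 (valence 3) → 2 H
  atom 2: C, bond orders sum to 4 (valence 4) → 0 H
  atom 3: C, bond orders sum to 3 (valence 4) → 1 H
  atom 4: N, bond orders sum to 2 (valence 3) → 1 H
  atom 5: C, bond orders sum to 3 (valence 4) → 1 H
  atom 6: C, bond orders sum to 3 (valence 4) → 1 H
Total hydrogens: 6.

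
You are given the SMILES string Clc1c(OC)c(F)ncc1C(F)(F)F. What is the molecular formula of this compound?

C7H4ClF4NO

Walk through each heavy atom and fill implicit hydrogens from standard valence (C 4, N 3, O 2, S 2, halogen 1); for lowercase aromatic atoms, an aromatic c carries 1 H when it has two neighbours and 0 H with three, and aromatic n carries 0 H:
  atom 1: Cl (halogen, monovalent) → 0 H
  atom 2: aromatic c, 3 neighbours → 0 H
  atom 3: aromatic c, 3 neighbours → 0 H
  atom 4: O, bond orders sum to 2 (valence 2) → 0 H
  atom 5: C, bond orders sum to 1 (valence 4) → 3 H
  atom 6: aromatic c, 3 neighbours → 0 H
  atom 7: F (halogen, monovalent) → 0 H
  atom 8: aromatic n, 2 neighbours → 0 H
  atom 9: aromatic c, 2 neighbours → 1 H
  atom 10: aromatic c, 3 neighbours → 0 H
  atom 11: C, bond orders sum to 4 (valence 4) → 0 H
  atom 12: F (halogen, monovalent) → 0 H
  atom 13: F (halogen, monovalent) → 0 H
  atom 14: F (halogen, monovalent) → 0 H
Totals → C:7, H:4, Cl:1, F:4, N:1, O:1.
In Hill order: C7H4ClF4NO.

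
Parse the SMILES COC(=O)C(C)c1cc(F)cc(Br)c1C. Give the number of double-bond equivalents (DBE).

Molecular formula: C11H12BrFO2.
DoU = (2C + 2 + N − H − X) / 2, where X is the halogen count and O/S are ignored.
    = (2·11 + 2 + 0 − 12 − 2) / 2 = 10 / 2 = 5.

5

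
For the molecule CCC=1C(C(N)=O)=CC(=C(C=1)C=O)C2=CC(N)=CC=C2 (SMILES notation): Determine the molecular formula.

Walk through each heavy atom and fill implicit hydrogens from standard valence (C 4, N 3, O 2, S 2, halogen 1):
  atom 1: C, bond orders sum to 1 (valence 4) → 3 H
  atom 2: C, bond orders sum to 2 (valence 4) → 2 H
  atom 3: C, bond orders sum to 4 (valence 4) → 0 H
  atom 4: C, bond orders sum to 4 (valence 4) → 0 H
  atom 5: C, bond orders sum to 4 (valence 4) → 0 H
  atom 6: N, bond orders sum to 1 (valence 3) → 2 H
  atom 7: O, bond orders sum to 2 (valence 2) → 0 H
  atom 8: C, bond orders sum to 3 (valence 4) → 1 H
  atom 9: C, bond orders sum to 4 (valence 4) → 0 H
  atom 10: C, bond orders sum to 4 (valence 4) → 0 H
  atom 11: C, bond orders sum to 3 (valence 4) → 1 H
  atom 12: C, bond orders sum to 3 (valence 4) → 1 H
  atom 13: O, bond orders sum to 2 (valence 2) → 0 H
  atom 14: C, bond orders sum to 4 (valence 4) → 0 H
  atom 15: C, bond orders sum to 3 (valence 4) → 1 H
  atom 16: C, bond orders sum to 4 (valence 4) → 0 H
  atom 17: N, bond orders sum to 1 (valence 3) → 2 H
  atom 18: C, bond orders sum to 3 (valence 4) → 1 H
  atom 19: C, bond orders sum to 3 (valence 4) → 1 H
  atom 20: C, bond orders sum to 3 (valence 4) → 1 H
Totals → C:16, H:16, N:2, O:2.

C16H16N2O2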